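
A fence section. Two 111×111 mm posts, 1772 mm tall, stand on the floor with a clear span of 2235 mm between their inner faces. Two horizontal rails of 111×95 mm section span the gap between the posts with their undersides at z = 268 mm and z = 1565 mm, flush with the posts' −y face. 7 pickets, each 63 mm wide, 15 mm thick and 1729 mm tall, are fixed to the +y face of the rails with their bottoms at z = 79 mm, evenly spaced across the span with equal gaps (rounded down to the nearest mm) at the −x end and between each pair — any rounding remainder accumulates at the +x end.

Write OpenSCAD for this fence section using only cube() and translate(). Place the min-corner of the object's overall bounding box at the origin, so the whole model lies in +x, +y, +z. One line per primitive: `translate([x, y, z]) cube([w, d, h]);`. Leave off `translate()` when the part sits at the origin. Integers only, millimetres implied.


cube([111, 111, 1772]);
translate([2346, 0, 0]) cube([111, 111, 1772]);
translate([111, 0, 268]) cube([2235, 111, 95]);
translate([111, 0, 1565]) cube([2235, 111, 95]);
translate([335, 111, 79]) cube([63, 15, 1729]);
translate([622, 111, 79]) cube([63, 15, 1729]);
translate([909, 111, 79]) cube([63, 15, 1729]);
translate([1196, 111, 79]) cube([63, 15, 1729]);
translate([1483, 111, 79]) cube([63, 15, 1729]);
translate([1770, 111, 79]) cube([63, 15, 1729]);
translate([2057, 111, 79]) cube([63, 15, 1729]);


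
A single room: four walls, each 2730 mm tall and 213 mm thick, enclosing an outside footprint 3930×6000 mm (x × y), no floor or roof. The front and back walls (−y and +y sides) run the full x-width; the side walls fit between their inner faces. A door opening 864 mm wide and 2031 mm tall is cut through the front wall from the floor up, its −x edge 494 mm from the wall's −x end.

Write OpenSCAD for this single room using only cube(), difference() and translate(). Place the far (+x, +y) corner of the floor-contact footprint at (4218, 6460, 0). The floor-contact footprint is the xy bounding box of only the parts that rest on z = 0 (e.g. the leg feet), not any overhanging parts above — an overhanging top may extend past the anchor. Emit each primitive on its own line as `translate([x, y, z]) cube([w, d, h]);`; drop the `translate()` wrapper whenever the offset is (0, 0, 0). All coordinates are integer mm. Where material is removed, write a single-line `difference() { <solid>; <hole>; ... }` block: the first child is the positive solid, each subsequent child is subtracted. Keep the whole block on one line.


difference() { translate([288, 460, 0]) cube([3930, 213, 2730]); translate([782, 460, 0]) cube([864, 213, 2031]); }
translate([288, 6247, 0]) cube([3930, 213, 2730]);
translate([288, 673, 0]) cube([213, 5574, 2730]);
translate([4005, 673, 0]) cube([213, 5574, 2730]);


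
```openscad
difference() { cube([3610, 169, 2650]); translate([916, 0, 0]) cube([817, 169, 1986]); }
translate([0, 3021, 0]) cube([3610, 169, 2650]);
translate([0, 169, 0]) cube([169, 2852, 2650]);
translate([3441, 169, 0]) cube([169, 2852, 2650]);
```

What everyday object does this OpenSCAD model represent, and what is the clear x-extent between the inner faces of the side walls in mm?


A single room. The interior width is 3272 mm.

Four walls enclosing a rectangle with a door in the front wall — a room. Outside width 3610 minus two 169 mm walls gives 3272 mm.


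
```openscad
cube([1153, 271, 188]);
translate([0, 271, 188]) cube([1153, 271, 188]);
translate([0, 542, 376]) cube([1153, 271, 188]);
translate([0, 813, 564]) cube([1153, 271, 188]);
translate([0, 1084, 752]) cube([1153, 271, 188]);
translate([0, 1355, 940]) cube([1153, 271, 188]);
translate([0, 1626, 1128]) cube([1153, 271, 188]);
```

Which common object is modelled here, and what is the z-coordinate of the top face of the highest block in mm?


A staircase. The total rise is 1316 mm.

7 identical blocks, each offset up and back from the previous — a staircase. Each step is 188 mm tall and there are 7 of them, so the total rise is 7 × 188 = 1316 mm.


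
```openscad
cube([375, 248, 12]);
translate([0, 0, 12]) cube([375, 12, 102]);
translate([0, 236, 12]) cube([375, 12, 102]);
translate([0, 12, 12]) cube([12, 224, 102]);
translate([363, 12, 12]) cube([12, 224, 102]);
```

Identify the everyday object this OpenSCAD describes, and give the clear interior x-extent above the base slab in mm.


An open box. The internal width is 351 mm.

A 375×248 base slab with four walls standing on it — an open box. The base is 375 mm wide and the walls are 12 mm thick, so the internal width is 375 − 2 × 12 = 351 mm.


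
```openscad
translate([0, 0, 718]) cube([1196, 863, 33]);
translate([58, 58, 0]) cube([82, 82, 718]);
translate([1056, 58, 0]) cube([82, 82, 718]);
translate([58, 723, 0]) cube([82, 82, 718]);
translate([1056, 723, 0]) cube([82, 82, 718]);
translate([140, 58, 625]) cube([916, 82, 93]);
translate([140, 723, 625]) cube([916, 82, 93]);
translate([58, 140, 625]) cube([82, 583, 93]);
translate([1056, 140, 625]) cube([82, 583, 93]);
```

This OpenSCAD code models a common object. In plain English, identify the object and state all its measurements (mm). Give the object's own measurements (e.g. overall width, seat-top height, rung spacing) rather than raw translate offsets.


A rectangular dining table. The top is 1196×863×33 mm with its upper surface at z = 751 mm. It stands on four 82×82 mm square legs, each inset 58 mm from the nearest pair of top edges, running from the floor to the underside of the top. Four apron rails, 82 mm thick and 93 mm tall, run between adjacent legs with their top edges flush with the underside of the top and their outer faces flush with the legs' outer faces.


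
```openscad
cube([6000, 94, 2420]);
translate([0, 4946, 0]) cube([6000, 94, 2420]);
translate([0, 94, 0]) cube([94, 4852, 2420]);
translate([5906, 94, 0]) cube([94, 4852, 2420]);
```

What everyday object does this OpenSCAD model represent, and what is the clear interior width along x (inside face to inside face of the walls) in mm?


A house (or room) frame. The interior width is 5812 mm.

Four 2420 mm walls enclosing a rectangle with no floor or roof — a room or house frame. Outside width is 6000 mm and wall thickness is 94 mm, so the interior width is 6000 − 2 × 94 = 5812 mm.


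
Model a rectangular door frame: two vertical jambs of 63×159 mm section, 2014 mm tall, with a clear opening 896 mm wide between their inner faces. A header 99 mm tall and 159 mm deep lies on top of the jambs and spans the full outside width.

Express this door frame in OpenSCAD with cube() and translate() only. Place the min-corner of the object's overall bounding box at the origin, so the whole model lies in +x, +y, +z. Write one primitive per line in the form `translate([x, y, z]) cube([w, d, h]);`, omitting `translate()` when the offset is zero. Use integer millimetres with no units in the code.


cube([63, 159, 2014]);
translate([959, 0, 0]) cube([63, 159, 2014]);
translate([0, 0, 2014]) cube([1022, 159, 99]);


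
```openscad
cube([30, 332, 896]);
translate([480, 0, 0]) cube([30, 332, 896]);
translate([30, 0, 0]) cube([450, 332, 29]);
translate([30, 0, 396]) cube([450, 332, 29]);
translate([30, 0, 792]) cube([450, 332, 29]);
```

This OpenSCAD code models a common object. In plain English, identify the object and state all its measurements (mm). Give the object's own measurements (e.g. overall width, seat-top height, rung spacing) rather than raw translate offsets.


An open bookshelf. Two side panels, each 30 mm thick, 332 mm deep and 896 mm tall, stand 510 mm apart (outside-to-outside). Between them sit 3 shelves, each 29 mm thick and 332 mm deep, spanning the full gap between the sides. The bottom shelf rests on the floor (its underside at z = 0) and the clear gap between one shelf's top and the next shelf's underside is 367 mm.


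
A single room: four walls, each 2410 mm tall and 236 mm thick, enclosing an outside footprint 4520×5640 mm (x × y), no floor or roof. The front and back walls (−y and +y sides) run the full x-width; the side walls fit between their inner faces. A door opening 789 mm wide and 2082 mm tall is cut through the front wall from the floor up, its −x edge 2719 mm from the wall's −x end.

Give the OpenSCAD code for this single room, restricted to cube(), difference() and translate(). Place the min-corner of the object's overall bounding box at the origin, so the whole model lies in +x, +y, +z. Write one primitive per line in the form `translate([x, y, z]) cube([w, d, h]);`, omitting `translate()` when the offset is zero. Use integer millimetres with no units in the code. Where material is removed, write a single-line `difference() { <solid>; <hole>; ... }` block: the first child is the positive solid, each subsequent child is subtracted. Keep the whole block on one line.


difference() { cube([4520, 236, 2410]); translate([2719, 0, 0]) cube([789, 236, 2082]); }
translate([0, 5404, 0]) cube([4520, 236, 2410]);
translate([0, 236, 0]) cube([236, 5168, 2410]);
translate([4284, 236, 0]) cube([236, 5168, 2410]);


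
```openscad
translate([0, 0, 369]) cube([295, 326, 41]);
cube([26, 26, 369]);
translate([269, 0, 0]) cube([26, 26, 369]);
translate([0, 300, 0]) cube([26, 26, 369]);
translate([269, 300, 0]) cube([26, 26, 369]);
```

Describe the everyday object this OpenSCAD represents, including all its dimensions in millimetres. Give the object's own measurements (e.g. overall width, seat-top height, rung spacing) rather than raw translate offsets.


A four-legged stool. The seat is a 295×326×41 mm slab whose top surface is at z = 410 mm; four square legs, each 26×26 mm in cross-section, run from the floor (z = 0) to the underside of the seat, each flush with a corner of the seat.


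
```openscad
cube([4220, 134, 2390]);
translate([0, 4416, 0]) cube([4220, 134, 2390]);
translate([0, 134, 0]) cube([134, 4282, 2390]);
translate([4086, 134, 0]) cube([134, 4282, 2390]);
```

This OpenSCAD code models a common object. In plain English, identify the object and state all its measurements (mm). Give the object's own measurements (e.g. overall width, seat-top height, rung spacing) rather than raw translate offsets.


The wall frame of a small rectangular building: four walls, each 2390 mm tall and 134 mm thick, enclosing a footprint 4220 mm (x) by 4550 mm (y) outside-to-outside, with no floor or roof. The front and back walls (the −y and +y sides) span the full width; the two side walls fit between them.


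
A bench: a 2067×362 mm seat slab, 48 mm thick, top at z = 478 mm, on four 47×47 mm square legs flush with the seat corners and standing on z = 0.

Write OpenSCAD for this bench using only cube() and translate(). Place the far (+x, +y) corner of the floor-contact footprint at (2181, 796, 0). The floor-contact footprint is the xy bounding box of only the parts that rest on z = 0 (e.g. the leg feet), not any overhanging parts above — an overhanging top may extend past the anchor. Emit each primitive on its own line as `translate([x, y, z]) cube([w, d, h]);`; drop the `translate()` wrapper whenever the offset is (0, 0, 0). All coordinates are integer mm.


// leg_h = 478 − 48 = 430
translate([114, 434, 430]) cube([2067, 362, 48]);
translate([114, 434, 0]) cube([47, 47, 430]);
translate([114, 749, 0]) cube([47, 47, 430]);
translate([2134, 434, 0]) cube([47, 47, 430]);
translate([2134, 749, 0]) cube([47, 47, 430]);


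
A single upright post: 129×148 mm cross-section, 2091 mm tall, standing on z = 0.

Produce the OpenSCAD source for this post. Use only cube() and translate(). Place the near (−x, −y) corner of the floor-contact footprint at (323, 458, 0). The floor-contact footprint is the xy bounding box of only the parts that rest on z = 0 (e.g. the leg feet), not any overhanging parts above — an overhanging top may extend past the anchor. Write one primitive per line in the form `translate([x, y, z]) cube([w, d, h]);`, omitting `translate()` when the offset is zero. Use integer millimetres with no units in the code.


translate([323, 458, 0]) cube([129, 148, 2091]);


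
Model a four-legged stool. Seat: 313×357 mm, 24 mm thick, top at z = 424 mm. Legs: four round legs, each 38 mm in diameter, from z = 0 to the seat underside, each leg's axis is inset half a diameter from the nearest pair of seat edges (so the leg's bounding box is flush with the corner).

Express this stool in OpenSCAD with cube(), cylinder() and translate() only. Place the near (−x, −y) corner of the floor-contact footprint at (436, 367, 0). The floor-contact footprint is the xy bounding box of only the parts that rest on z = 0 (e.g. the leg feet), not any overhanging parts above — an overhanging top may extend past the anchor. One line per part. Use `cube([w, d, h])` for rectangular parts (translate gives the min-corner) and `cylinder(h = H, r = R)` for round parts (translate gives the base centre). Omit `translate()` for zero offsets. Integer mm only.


translate([436, 367, 400]) cube([313, 357, 24]);
translate([455, 386, 0]) cylinder(h = 400, r = 19);
translate([730, 386, 0]) cylinder(h = 400, r = 19);
translate([455, 705, 0]) cylinder(h = 400, r = 19);
translate([730, 705, 0]) cylinder(h = 400, r = 19);


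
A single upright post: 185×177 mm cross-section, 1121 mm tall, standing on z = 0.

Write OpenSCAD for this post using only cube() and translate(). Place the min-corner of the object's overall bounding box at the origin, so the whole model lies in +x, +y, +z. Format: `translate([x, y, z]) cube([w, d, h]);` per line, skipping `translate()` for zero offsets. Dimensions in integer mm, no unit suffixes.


cube([185, 177, 1121]);


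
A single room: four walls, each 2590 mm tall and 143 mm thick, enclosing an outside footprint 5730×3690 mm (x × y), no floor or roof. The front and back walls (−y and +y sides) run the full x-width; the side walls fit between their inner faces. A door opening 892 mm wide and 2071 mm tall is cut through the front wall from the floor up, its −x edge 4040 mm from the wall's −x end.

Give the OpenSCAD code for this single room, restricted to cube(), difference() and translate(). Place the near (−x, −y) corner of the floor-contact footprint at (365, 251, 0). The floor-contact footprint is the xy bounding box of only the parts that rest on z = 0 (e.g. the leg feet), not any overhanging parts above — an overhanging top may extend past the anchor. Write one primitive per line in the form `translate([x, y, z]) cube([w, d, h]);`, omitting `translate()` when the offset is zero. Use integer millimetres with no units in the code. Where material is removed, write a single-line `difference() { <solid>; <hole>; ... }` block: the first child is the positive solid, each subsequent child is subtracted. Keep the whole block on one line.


difference() { translate([365, 251, 0]) cube([5730, 143, 2590]); translate([4405, 251, 0]) cube([892, 143, 2071]); }
translate([365, 3798, 0]) cube([5730, 143, 2590]);
translate([365, 394, 0]) cube([143, 3404, 2590]);
translate([5952, 394, 0]) cube([143, 3404, 2590]);


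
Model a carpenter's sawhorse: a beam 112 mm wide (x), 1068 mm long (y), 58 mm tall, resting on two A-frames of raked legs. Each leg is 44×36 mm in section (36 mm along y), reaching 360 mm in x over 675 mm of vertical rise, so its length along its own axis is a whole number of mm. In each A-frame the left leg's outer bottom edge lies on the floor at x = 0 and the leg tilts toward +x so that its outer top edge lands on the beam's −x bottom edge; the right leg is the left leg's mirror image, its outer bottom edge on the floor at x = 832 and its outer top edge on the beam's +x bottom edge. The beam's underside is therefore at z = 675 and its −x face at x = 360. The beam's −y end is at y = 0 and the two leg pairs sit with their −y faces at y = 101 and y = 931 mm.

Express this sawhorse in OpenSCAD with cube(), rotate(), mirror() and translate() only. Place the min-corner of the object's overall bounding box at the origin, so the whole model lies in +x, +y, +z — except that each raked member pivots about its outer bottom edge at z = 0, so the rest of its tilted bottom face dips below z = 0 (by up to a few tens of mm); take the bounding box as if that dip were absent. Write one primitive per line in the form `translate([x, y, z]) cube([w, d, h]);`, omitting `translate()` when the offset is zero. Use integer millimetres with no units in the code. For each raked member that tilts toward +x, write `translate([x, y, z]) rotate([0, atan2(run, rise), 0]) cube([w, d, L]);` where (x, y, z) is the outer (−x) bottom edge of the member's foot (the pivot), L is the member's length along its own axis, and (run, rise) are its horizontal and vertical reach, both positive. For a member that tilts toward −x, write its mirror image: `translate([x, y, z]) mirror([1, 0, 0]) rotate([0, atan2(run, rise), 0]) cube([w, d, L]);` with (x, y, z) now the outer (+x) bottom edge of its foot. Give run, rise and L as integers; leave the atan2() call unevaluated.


translate([360, 0, 675]) cube([112, 1068, 58]);
translate([0, 101, 0]) rotate([0, atan2(360, 675), 0]) cube([44, 36, 765]);
translate([832, 101, 0]) mirror([1, 0, 0]) rotate([0, atan2(360, 675), 0]) cube([44, 36, 765]);
translate([0, 931, 0]) rotate([0, atan2(360, 675), 0]) cube([44, 36, 765]);
translate([832, 931, 0]) mirror([1, 0, 0]) rotate([0, atan2(360, 675), 0]) cube([44, 36, 765]);


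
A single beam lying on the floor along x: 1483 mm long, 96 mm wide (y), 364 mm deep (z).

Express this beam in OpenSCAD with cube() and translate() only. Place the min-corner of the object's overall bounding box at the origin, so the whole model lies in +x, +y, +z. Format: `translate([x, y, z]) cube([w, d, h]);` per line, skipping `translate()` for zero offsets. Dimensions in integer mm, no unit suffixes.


cube([1483, 96, 364]);


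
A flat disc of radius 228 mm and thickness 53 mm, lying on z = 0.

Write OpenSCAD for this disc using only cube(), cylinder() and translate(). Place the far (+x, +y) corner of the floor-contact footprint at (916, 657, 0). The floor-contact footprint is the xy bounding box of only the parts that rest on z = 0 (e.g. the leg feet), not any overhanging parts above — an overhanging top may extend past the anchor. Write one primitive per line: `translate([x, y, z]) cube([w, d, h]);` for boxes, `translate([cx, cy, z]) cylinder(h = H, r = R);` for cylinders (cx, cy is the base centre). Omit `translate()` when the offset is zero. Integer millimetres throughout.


translate([688, 429, 0]) cylinder(h = 53, r = 228);


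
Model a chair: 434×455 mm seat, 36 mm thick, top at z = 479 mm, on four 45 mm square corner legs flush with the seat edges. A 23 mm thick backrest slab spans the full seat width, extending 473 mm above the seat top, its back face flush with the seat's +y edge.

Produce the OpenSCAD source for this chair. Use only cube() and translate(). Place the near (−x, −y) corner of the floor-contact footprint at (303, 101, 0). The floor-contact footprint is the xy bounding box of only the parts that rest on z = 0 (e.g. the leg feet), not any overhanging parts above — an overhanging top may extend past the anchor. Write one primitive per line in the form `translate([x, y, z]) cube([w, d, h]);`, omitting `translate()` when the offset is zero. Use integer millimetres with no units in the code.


translate([303, 101, 443]) cube([434, 455, 36]);
translate([303, 101, 0]) cube([45, 45, 443]);
translate([692, 101, 0]) cube([45, 45, 443]);
translate([303, 511, 0]) cube([45, 45, 443]);
translate([692, 511, 0]) cube([45, 45, 443]);
translate([303, 533, 479]) cube([434, 23, 473]);


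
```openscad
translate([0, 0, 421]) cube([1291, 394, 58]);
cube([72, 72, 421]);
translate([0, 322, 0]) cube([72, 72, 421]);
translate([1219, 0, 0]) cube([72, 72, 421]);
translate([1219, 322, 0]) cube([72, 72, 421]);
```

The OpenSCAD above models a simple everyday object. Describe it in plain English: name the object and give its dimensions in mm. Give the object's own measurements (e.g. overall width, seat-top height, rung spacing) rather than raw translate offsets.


A long wooden bench with a 1291 mm (x) × 394 mm (y) seat, 58 mm thick, its top surface 479 mm above the floor. Four 72 mm square legs at the seat corners, flush with the edges, run from z = 0 to the seat underside.


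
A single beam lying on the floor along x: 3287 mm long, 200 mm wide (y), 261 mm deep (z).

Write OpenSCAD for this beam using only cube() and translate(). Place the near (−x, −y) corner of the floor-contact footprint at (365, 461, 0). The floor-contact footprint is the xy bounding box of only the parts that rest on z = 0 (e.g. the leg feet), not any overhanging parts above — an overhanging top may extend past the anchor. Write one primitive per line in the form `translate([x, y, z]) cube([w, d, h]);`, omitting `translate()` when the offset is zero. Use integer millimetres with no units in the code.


translate([365, 461, 0]) cube([3287, 200, 261]);


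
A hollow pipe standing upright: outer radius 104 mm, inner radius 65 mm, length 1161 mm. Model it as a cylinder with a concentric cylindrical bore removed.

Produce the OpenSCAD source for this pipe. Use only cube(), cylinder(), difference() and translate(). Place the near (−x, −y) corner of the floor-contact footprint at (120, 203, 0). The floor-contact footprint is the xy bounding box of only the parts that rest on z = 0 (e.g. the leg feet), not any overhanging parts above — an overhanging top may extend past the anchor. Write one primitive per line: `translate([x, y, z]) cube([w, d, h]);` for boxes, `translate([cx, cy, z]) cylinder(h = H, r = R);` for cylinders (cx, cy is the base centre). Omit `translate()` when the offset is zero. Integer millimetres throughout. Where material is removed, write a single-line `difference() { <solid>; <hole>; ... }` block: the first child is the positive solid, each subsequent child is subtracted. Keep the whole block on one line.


difference() { translate([224, 307, 0]) cylinder(h = 1161, r = 104); translate([224, 307, 0]) cylinder(h = 1161, r = 65); }


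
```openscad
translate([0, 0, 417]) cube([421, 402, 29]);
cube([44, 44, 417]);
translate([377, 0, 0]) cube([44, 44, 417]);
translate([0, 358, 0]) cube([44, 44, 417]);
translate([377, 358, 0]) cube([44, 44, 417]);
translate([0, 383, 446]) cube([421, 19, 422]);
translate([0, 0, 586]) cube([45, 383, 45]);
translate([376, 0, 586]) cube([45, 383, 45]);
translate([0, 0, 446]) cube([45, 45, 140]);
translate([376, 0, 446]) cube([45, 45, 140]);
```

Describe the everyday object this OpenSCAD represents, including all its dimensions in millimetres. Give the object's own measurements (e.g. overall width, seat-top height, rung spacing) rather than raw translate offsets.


A chair. The seat is a 421×402×29 mm slab with its top at z = 446 mm, on four 44×44 mm corner legs (flush with the seat edges, standing on z = 0). A flat backrest 19 mm thick, 422 mm tall, spans the full seat width and rises from the seat top along its +y edge, rear face flush with the rear of the seat. Two armrests of 45×45 mm section run along each side from the seat's front edge to the front of the backrest, top faces 185 mm above the seat top and outer faces flush with the seat's x-edges; a 45×45 mm post under the front of each armrest stands on the seat at the front corner.


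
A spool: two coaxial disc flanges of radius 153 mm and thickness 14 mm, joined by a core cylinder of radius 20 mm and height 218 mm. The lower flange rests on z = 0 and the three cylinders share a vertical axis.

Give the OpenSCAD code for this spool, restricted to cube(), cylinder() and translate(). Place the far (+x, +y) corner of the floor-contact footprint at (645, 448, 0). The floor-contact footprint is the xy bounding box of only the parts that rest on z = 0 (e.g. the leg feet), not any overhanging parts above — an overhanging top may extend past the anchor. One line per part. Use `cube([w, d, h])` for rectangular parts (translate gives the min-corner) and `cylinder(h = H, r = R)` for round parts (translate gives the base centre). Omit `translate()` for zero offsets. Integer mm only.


translate([492, 295, 0]) cylinder(h = 14, r = 153);
translate([492, 295, 14]) cylinder(h = 218, r = 20);
translate([492, 295, 232]) cylinder(h = 14, r = 153);


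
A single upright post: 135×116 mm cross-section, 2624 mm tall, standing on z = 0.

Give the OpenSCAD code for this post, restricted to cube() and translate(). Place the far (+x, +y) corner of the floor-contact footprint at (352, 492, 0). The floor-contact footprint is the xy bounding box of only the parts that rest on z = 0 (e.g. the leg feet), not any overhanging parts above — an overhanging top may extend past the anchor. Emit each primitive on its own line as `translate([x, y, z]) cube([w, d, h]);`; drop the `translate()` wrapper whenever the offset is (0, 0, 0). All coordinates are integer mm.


translate([217, 376, 0]) cube([135, 116, 2624]);


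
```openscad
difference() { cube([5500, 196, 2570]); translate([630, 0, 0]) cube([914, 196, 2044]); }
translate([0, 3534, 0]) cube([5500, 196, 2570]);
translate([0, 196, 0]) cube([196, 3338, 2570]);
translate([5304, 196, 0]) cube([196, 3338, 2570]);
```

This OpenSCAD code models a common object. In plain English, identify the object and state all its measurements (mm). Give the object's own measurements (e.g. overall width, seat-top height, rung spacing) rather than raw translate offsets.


A single room: four walls, each 2570 mm tall and 196 mm thick, enclosing an outside footprint 5500×3730 mm (x × y), no floor or roof. The front and back walls (−y and +y sides) run the full x-width; the side walls fit between their inner faces. A door opening 914 mm wide and 2044 mm tall is cut through the front wall from the floor up, its −x edge 630 mm from the wall's −x end.


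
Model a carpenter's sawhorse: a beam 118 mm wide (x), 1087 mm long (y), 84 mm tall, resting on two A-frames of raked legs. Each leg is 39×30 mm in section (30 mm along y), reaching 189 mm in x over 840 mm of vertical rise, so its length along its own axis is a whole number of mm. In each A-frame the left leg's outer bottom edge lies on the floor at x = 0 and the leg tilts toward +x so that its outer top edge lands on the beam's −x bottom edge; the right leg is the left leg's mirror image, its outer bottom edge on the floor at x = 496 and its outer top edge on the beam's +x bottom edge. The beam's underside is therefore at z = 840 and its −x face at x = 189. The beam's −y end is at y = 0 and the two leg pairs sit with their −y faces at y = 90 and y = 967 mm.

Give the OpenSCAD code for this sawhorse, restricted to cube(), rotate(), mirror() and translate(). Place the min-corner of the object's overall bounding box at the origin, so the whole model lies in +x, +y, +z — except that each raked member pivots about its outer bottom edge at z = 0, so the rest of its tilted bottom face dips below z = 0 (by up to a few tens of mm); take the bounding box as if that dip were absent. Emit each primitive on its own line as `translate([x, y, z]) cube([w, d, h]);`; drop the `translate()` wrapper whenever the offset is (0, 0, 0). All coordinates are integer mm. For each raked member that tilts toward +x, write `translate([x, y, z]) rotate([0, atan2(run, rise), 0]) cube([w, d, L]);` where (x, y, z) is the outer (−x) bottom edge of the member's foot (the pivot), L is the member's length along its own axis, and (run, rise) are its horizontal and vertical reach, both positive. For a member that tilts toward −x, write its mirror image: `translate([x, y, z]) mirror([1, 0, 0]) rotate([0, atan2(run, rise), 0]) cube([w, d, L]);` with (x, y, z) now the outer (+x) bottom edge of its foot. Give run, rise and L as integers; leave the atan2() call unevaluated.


translate([189, 0, 840]) cube([118, 1087, 84]);
translate([0, 90, 0]) rotate([0, atan2(189, 840), 0]) cube([39, 30, 861]);
translate([496, 90, 0]) mirror([1, 0, 0]) rotate([0, atan2(189, 840), 0]) cube([39, 30, 861]);
translate([0, 967, 0]) rotate([0, atan2(189, 840), 0]) cube([39, 30, 861]);
translate([496, 967, 0]) mirror([1, 0, 0]) rotate([0, atan2(189, 840), 0]) cube([39, 30, 861]);


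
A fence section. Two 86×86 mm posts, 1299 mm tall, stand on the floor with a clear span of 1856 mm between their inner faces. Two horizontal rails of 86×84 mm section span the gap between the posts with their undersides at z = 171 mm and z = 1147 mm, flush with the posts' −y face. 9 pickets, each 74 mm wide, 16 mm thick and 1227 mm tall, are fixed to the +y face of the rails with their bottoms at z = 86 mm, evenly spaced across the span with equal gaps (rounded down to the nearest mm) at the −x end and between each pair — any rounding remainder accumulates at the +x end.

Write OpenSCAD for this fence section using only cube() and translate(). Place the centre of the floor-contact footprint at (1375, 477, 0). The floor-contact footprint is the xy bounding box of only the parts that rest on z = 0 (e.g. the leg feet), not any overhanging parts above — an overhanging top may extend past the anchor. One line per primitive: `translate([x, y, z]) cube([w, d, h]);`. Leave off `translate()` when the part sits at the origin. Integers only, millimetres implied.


translate([361, 434, 0]) cube([86, 86, 1299]);
translate([2303, 434, 0]) cube([86, 86, 1299]);
translate([447, 434, 171]) cube([1856, 86, 84]);
translate([447, 434, 1147]) cube([1856, 86, 84]);
translate([566, 520, 86]) cube([74, 16, 1227]);
translate([759, 520, 86]) cube([74, 16, 1227]);
translate([952, 520, 86]) cube([74, 16, 1227]);
translate([1145, 520, 86]) cube([74, 16, 1227]);
translate([1338, 520, 86]) cube([74, 16, 1227]);
translate([1531, 520, 86]) cube([74, 16, 1227]);
translate([1724, 520, 86]) cube([74, 16, 1227]);
translate([1917, 520, 86]) cube([74, 16, 1227]);
translate([2110, 520, 86]) cube([74, 16, 1227]);


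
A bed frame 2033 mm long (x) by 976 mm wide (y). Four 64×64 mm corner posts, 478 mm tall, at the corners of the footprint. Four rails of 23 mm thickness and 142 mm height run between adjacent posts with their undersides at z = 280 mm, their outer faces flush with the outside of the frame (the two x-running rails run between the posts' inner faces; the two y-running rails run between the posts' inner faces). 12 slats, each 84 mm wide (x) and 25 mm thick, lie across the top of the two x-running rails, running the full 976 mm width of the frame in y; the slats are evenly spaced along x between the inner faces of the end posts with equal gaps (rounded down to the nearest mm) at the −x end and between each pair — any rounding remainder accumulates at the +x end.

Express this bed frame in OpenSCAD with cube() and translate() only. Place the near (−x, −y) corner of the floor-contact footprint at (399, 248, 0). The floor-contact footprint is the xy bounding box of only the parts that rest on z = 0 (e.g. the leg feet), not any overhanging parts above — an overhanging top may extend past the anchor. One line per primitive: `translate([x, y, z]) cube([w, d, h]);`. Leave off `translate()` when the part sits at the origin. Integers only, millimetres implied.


translate([399, 248, 0]) cube([64, 64, 478]);
translate([399, 1160, 0]) cube([64, 64, 478]);
translate([2368, 248, 0]) cube([64, 64, 478]);
translate([2368, 1160, 0]) cube([64, 64, 478]);
translate([463, 248, 280]) cube([1905, 23, 142]);
translate([463, 1201, 280]) cube([1905, 23, 142]);
translate([399, 312, 280]) cube([23, 848, 142]);
translate([2409, 312, 280]) cube([23, 848, 142]);
translate([532, 248, 422]) cube([84, 976, 25]);
translate([685, 248, 422]) cube([84, 976, 25]);
translate([838, 248, 422]) cube([84, 976, 25]);
translate([991, 248, 422]) cube([84, 976, 25]);
translate([1144, 248, 422]) cube([84, 976, 25]);
translate([1297, 248, 422]) cube([84, 976, 25]);
translate([1450, 248, 422]) cube([84, 976, 25]);
translate([1603, 248, 422]) cube([84, 976, 25]);
translate([1756, 248, 422]) cube([84, 976, 25]);
translate([1909, 248, 422]) cube([84, 976, 25]);
translate([2062, 248, 422]) cube([84, 976, 25]);
translate([2215, 248, 422]) cube([84, 976, 25]);


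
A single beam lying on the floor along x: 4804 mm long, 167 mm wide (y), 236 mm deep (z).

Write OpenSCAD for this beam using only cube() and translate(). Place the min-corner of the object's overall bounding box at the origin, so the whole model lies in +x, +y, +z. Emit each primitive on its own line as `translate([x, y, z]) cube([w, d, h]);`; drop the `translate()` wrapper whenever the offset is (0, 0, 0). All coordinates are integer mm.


cube([4804, 167, 236]);


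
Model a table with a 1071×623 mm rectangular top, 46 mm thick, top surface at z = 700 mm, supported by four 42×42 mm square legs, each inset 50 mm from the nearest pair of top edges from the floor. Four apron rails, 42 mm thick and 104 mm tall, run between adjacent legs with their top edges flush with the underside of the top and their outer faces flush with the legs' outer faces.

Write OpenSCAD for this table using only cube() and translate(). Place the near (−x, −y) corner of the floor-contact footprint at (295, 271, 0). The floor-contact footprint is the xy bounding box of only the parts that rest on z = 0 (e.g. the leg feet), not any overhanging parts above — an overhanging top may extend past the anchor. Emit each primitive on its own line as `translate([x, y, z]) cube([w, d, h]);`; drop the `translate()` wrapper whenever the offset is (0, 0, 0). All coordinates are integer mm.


translate([245, 221, 654]) cube([1071, 623, 46]);
translate([295, 271, 0]) cube([42, 42, 654]);
translate([1224, 271, 0]) cube([42, 42, 654]);
translate([295, 752, 0]) cube([42, 42, 654]);
translate([1224, 752, 0]) cube([42, 42, 654]);
translate([337, 271, 550]) cube([887, 42, 104]);
translate([337, 752, 550]) cube([887, 42, 104]);
translate([295, 313, 550]) cube([42, 439, 104]);
translate([1224, 313, 550]) cube([42, 439, 104]);


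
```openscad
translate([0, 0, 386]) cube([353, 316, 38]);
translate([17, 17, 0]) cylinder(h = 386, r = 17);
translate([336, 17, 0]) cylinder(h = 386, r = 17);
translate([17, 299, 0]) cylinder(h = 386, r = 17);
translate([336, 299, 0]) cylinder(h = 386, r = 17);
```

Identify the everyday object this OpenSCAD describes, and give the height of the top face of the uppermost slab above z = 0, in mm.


A stool. The seat height is 424 mm.

A 353×316×38 slab at z = 386 on four corner cylinders — a stool. The seat top is 386 + 38 = 424 mm.


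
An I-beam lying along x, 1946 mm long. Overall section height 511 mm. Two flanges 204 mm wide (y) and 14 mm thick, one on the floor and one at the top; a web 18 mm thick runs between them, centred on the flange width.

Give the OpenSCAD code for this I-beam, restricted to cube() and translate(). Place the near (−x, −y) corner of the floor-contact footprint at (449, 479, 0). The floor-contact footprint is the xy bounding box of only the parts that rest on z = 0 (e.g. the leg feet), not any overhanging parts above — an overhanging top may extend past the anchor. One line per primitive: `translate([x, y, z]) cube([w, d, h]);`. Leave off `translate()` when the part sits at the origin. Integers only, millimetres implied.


translate([449, 479, 0]) cube([1946, 204, 14]);
translate([449, 572, 14]) cube([1946, 18, 483]);
translate([449, 479, 497]) cube([1946, 204, 14]);


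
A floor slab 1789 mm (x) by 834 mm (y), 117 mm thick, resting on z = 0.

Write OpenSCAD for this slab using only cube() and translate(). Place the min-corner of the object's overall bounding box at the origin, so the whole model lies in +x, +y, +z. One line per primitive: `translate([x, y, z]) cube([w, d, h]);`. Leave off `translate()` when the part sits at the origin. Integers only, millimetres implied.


cube([1789, 834, 117]);


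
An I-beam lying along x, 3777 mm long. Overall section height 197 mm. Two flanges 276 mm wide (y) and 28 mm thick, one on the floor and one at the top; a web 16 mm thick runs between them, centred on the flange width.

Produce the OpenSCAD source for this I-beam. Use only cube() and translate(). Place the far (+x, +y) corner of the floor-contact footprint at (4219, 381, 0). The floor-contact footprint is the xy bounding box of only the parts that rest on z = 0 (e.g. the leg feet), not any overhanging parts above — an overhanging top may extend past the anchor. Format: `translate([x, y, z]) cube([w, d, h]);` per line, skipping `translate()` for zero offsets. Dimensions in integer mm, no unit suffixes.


translate([442, 105, 0]) cube([3777, 276, 28]);
translate([442, 235, 28]) cube([3777, 16, 141]);
translate([442, 105, 169]) cube([3777, 276, 28]);


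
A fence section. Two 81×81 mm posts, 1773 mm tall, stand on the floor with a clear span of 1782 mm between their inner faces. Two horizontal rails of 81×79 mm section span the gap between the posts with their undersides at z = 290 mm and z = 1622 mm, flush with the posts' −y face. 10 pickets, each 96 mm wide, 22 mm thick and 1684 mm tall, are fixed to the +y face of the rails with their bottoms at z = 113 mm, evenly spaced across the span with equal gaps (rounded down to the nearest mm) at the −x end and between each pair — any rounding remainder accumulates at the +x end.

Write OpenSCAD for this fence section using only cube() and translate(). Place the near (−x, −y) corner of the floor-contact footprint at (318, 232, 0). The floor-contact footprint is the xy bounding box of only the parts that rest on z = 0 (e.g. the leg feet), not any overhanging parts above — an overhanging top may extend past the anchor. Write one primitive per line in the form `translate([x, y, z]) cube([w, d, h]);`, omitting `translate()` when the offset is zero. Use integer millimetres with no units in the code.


translate([318, 232, 0]) cube([81, 81, 1773]);
translate([2181, 232, 0]) cube([81, 81, 1773]);
translate([399, 232, 290]) cube([1782, 81, 79]);
translate([399, 232, 1622]) cube([1782, 81, 79]);
translate([473, 313, 113]) cube([96, 22, 1684]);
translate([643, 313, 113]) cube([96, 22, 1684]);
translate([813, 313, 113]) cube([96, 22, 1684]);
translate([983, 313, 113]) cube([96, 22, 1684]);
translate([1153, 313, 113]) cube([96, 22, 1684]);
translate([1323, 313, 113]) cube([96, 22, 1684]);
translate([1493, 313, 113]) cube([96, 22, 1684]);
translate([1663, 313, 113]) cube([96, 22, 1684]);
translate([1833, 313, 113]) cube([96, 22, 1684]);
translate([2003, 313, 113]) cube([96, 22, 1684]);


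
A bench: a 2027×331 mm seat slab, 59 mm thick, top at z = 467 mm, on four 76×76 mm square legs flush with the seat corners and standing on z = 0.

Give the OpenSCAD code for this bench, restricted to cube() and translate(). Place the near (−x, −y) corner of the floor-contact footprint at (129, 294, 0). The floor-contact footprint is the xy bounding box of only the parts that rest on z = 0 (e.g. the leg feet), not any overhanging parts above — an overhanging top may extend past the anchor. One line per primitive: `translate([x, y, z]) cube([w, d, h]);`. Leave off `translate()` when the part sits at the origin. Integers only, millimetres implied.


translate([129, 294, 408]) cube([2027, 331, 59]);
translate([129, 294, 0]) cube([76, 76, 408]);
translate([129, 549, 0]) cube([76, 76, 408]);
translate([2080, 294, 0]) cube([76, 76, 408]);
translate([2080, 549, 0]) cube([76, 76, 408]);


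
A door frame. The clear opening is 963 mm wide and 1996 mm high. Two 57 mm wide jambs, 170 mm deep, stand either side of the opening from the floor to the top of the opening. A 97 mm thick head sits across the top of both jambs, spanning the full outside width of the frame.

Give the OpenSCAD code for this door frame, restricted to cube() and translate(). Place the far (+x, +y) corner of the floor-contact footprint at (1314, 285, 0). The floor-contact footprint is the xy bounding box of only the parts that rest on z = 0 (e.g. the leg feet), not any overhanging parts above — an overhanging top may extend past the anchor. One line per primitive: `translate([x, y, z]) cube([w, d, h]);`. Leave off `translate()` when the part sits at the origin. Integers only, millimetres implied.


translate([237, 115, 0]) cube([57, 170, 1996]);
translate([1257, 115, 0]) cube([57, 170, 1996]);
translate([237, 115, 1996]) cube([1077, 170, 97]);
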